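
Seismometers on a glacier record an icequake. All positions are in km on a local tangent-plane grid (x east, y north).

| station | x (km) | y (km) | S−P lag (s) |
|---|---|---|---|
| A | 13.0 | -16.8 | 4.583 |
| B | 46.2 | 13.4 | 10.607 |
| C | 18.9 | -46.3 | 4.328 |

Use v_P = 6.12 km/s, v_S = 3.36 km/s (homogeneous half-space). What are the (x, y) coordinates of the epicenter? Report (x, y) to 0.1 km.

Distance from S−P lag: d = Δt · v_P v_S / (v_P − v_S) = Δt · (6.12·3.36)/(6.12−3.36) ≈ 7.4504·Δt.
So d_A = 34.15, d_B = 79.03, d_C = 32.25 km.
Circle about each station: (x − 13.0)² + (y + 16.8)² = 34.15²; (x − 46.2)² + (y − 13.4)² = 79.03²; (x − 18.9)² + (y + 46.3)² = 32.25².
Subtracting the A equation from the B and C equations removes the quadratic terms:
66.4 x + 60.4 y = -3216.76
11.8 x − 59.0 y = 2175.82
Solving the 2×2 system: x ≈ -12.6, y ≈ -39.4 km.

x ≈ -12.6 km, y ≈ -39.4 km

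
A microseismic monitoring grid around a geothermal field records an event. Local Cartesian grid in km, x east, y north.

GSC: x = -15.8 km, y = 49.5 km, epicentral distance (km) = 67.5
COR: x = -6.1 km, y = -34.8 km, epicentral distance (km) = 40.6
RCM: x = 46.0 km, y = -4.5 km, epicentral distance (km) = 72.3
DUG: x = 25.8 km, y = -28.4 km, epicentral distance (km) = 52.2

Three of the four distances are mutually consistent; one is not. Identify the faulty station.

COR

Solve using three stations at a time. Using GSC, RCM, DUG (subtract circle equations pairwise → linear system) gives (x, y) ≈ (-25.1, -17.3).
Distances from that point to each station vs reported:
  GSC: calculated 67.4 vs reported 67.5 → residual 0.1 km
  COR: calculated 25.8 vs reported 40.6 → residual 14.8 km
  RCM: calculated 72.2 vs reported 72.3 → residual 0.1 km
  DUG: calculated 52.1 vs reported 52.2 → residual 0.1 km
GSC, RCM, DUG are mutually consistent (residuals ≈ 0); COR is off by 14.8 km.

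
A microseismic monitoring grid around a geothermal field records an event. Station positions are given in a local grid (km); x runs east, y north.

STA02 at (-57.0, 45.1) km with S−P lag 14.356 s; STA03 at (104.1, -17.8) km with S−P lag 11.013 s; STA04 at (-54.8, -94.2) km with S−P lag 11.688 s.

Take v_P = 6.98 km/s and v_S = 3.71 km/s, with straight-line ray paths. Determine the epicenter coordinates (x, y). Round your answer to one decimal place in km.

x ≈ 19.5 km, y ≈ -39.0 km

Distance from S−P lag: d = Δt · v_P v_S / (v_P − v_S) = Δt · (6.98·3.71)/(6.98−3.71) ≈ 7.9192·Δt.
So d_STA02 = 113.69, d_STA03 = 87.21, d_STA04 = 92.56 km.
Circle about each station: (x + 57.0)² + (y − 45.1)² = 113.69²; (x − 104.1)² + (y + 17.8)² = 87.21²; (x + 54.8)² + (y + 94.2)² = 92.56².
Subtracting pairs of circle equations eliminates x²+y² and gives linear equations (the radical axes):
322.2 x − 125.8 y = 11190.47
4.4 x − 278.6 y = 10951.73
Solving the 2×2 system: x ≈ 19.5, y ≈ -39.0 km.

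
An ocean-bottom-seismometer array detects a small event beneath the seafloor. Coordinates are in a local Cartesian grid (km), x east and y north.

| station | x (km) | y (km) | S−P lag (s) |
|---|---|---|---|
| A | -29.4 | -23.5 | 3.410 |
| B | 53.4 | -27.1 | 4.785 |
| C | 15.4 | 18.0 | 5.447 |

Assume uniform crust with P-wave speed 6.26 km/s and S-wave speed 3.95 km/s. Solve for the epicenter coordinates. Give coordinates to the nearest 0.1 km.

x ≈ 3.6 km, y ≈ -39.1 km

Distance from S−P lag: d = Δt · v_P v_S / (v_P − v_S) = Δt · (6.26·3.95)/(6.26−3.95) ≈ 10.7043·Δt.
So d_A = 36.50, d_B = 51.22, d_C = 58.31 km.
Circle about each station: (x + 29.4)² + (y + 23.5)² = 36.50²; (x − 53.4)² + (y + 27.1)² = 51.22²; (x − 15.4)² + (y − 18.0)² = 58.31².
Subtracting pairs of circle equations eliminates x²+y² and gives linear equations (the radical axes):
165.6 x − 7.2 y = 878.12
89.6 x + 83.0 y = -2923.26
Solving the 2×2 system: x ≈ 3.6, y ≈ -39.1 km.
Check against A (with the unrounded x, y): √((x + 29.4)²+(y + 23.5)²) = 36.51 ≈ 36.50 km. ✓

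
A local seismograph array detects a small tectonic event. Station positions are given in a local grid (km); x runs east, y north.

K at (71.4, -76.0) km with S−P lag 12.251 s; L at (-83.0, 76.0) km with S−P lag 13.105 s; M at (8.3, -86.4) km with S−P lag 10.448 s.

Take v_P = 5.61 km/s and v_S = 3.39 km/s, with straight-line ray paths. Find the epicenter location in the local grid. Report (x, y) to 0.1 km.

2.2 km east, 2.9 km north

Distance from S−P lag: d = Δt · v_P v_S / (v_P − v_S) = Δt · (5.61·3.39)/(5.61−3.39) ≈ 8.5666·Δt.
So d_K = 104.95, d_L = 112.27, d_M = 89.50 km.
Circle about each station: (x − 71.4)² + (y + 76.0)² = 104.95²; (x + 83.0)² + (y − 76.0)² = 112.27²; (x − 8.3)² + (y + 86.4)² = 89.50².
Subtracting pairs of circle equations eliminates x²+y² and gives linear equations (the radical axes):
-308.8 x + 304.0 y = 200.99
-126.2 x − 20.8 y = -335.86
Solving the 2×2 system: x ≈ 2.2, y ≈ 2.9 km.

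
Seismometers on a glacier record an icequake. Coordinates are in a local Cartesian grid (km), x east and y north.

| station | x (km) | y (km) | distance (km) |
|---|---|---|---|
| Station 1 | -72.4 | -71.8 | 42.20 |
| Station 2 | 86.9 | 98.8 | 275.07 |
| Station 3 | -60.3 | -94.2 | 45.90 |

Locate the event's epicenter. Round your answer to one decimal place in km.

(-106.1, -97.2)

Circle about each station: (x + 72.4)² + (y + 71.8)² = 42.20²; (x − 86.9)² + (y − 98.8)² = 275.07²; (x + 60.3)² + (y + 94.2)² = 45.90².
Subtracting the Station 1 equation from the Station 2 and Station 3 equations removes the quadratic terms:
318.6 x + 341.2 y = -66966.61
24.2 x − 44.8 y = 1786.76
Solving the 2×2 system: x ≈ -106.1, y ≈ -97.2 km.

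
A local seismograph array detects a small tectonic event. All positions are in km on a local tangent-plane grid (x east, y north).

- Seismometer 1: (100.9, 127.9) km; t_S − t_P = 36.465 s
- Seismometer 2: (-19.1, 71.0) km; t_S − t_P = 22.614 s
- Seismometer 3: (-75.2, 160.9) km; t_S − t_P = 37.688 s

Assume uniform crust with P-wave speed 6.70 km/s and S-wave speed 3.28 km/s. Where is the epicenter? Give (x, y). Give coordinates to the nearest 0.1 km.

Distance from S−P lag: d = Δt · v_P v_S / (v_P − v_S) = Δt · (6.70·3.28)/(6.70−3.28) ≈ 6.4257·Δt.
So d_Seismometer 1 = 234.31, d_Seismometer 2 = 145.31, d_Seismometer 3 = 242.17 km.
Circle about each station: (x − 100.9)² + (y − 127.9)² = 234.31²; (x + 19.1)² + (y − 71.0)² = 145.31²; (x + 75.2)² + (y − 160.9)² = 242.17².
Subtracting the Seismometer 1 equation from the Seismometer 2 and Seismometer 3 equations removes the quadratic terms:
-240.0 x − 113.8 y = 12652.77
-352.2 x + 66.0 y = 1259.50
Solving the 2×2 system: x ≈ -17.5, y ≈ -74.3 km.

(-17.5, -74.3)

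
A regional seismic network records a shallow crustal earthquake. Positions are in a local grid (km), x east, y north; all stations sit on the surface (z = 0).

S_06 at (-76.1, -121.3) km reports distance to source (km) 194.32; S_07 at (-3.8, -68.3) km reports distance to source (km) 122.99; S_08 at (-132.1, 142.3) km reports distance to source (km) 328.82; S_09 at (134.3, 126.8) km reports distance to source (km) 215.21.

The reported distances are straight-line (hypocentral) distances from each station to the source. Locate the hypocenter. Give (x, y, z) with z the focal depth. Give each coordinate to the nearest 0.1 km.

(104.7, -78.6, 57.0)

Each station gives a sphere (x−x_i)² + (y−y_i)² + z² = d_i² (stations at z=0).
Subtracting the S_06 sphere from S_07 and S_08: z² cancels, leaving linear equations in x and y:
144.6 x + 106.0 y = 6808.15
-112.0 x + 527.2 y = -53167.53
Solving: x ≈ 104.705, y ≈ -78.605 km (keep extra digits for the depth step; rounded: 104.7, -78.6).
Then from the S_06 sphere: z² = 194.32² − (x + 76.1)² − (y + 121.3)² with x = 104.705, y = -78.605, so z ≈ 56.982 ≈ 57.0 km.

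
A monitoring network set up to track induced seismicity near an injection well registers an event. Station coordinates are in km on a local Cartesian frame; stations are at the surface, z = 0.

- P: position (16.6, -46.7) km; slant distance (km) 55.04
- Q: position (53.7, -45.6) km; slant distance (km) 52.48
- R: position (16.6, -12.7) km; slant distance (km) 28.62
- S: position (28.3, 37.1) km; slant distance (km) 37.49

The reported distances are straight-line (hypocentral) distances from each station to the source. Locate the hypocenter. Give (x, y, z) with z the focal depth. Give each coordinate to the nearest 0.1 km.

x ≈ 37.4 km, y ≈ 2.8 km, depth ≈ 12.1 km

Each station gives a sphere (x−x_i)² + (y−y_i)² + z² = d_i² (stations at z=0).
Subtracting the P sphere from Q and R: z² cancels, leaving linear equations in x and y:
74.2 x + 2.2 y = 2781.85
0.0 x + 68.0 y = 190.70
Solving: x ≈ 37.408, y ≈ 2.804 km (keep extra digits for the depth step; rounded: 37.4, 2.8).
Then from the P sphere: z² = 55.04² − (x − 16.6)² − (y + 46.7)² with x = 37.408, y = 2.804, so z ≈ 12.074 ≈ 12.1 km.
Check against S (with the unrounded solution): distance 37.48 ≈ 37.49 km. ✓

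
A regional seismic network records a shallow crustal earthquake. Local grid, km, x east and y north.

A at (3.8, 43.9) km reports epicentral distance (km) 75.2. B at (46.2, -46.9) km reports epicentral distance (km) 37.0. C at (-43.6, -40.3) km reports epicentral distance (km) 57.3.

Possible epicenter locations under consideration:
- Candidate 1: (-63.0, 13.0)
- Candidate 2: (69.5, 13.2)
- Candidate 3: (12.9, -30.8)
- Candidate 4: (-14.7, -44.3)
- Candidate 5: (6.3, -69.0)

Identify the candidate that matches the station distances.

For each candidate, compare |candidate − station| to the reported distance:
Candidate 1: residuals A 1.6, B 87.5, C 0.6 → max 87.5 km
Candidate 2: residuals A 2.7, B 27.5, C 67.8 → max 67.8 km
Candidate 3: residuals A 0.1, B 0.0, C 0.0 → max 0.1 km
Candidate 4: residuals A 14.9, B 24.0, C 28.1 → max 28.1 km
Candidate 5: residuals A 37.7, B 8.6, C 0.3 → max 37.7 km
Only Candidate 3 has all residuals ≈ 0.

Candidate 3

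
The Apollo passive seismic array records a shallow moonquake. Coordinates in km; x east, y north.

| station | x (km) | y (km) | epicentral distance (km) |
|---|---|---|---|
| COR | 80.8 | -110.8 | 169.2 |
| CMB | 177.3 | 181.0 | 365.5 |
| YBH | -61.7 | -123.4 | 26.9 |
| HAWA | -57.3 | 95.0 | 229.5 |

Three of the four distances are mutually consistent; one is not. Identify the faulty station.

CMB

Solve using three stations at a time. Using COR, YBH, HAWA (subtract circle equations pairwise → linear system) gives (x, y) ≈ (-87.0, -132.6).
Distances from that point to each station vs reported:
  COR: calculated 169.2 vs reported 169.2 → residual 0.0 km
  CMB: calculated 410.1 vs reported 365.5 → residual 44.6 km
  YBH: calculated 26.9 vs reported 26.9 → residual 0.0 km
  HAWA: calculated 229.5 vs reported 229.5 → residual 0.0 km
COR, YBH, HAWA are mutually consistent (residuals ≈ 0); CMB is off by 44.6 km.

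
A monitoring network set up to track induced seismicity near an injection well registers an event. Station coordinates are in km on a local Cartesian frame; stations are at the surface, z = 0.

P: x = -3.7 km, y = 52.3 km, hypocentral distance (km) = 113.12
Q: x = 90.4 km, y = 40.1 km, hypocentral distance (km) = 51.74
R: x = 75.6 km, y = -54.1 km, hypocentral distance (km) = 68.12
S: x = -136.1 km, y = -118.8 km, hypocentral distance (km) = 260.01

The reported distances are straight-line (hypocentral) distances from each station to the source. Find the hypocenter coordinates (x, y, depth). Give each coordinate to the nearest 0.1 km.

Each station gives a sphere (x−x_i)² + (y−y_i)² + z² = d_i² (stations at z=0).
Subtracting the P sphere from Q and R: z² cancels, leaving linear equations in x and y:
188.2 x − 24.4 y = 17150.30
158.6 x − 212.8 y = 14048.99
Solving: x ≈ 91.400, y ≈ 2.101 km (keep extra digits for the depth step; rounded: 91.4, 2.1).
Then from the P sphere: z² = 113.12² − (x + 3.7)² − (y − 52.3)² with x = 91.400, y = 2.101, so z ≈ 35.102 ≈ 35.1 km.

(91.4, 2.1, 35.1)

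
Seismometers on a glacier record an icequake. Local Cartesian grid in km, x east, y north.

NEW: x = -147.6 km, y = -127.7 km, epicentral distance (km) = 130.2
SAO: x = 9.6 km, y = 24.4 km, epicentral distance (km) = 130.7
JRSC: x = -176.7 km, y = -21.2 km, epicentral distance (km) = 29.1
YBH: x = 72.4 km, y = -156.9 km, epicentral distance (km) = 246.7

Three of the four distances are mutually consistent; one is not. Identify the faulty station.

Solve using three stations at a time. Using NEW, SAO, YBH (subtract circle equations pairwise → linear system) gives (x, y) ≈ (-118.6, -0.8).
Distances from that point to each station vs reported:
  NEW: calculated 130.2 vs reported 130.2 → residual 0.0 km
  SAO: calculated 130.7 vs reported 130.7 → residual 0.0 km
  JRSC: calculated 61.6 vs reported 29.1 → residual 32.5 km
  YBH: calculated 246.7 vs reported 246.7 → residual 0.0 km
NEW, SAO, YBH are mutually consistent (residuals ≈ 0); JRSC is off by 32.5 km.

JRSC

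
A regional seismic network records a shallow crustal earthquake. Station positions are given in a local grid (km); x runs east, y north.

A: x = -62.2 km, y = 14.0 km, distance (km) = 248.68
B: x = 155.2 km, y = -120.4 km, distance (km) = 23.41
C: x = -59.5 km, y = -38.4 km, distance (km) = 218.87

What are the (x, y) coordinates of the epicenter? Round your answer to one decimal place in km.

Circle about each station: (x + 62.2)² + (y − 14.0)² = 248.68²; (x − 155.2)² + (y + 120.4)² = 23.41²; (x + 59.5)² + (y + 38.4)² = 218.87².
Subtracting pairs of circle equations eliminates x²+y² and gives linear equations (the radical axes):
434.8 x − 268.8 y = 95812.07
5.4 x − 104.8 y = 14887.64
Solving the 2×2 system: x ≈ 136.9, y ≈ -135.0 km.

x ≈ 136.9 km, y ≈ -135.0 km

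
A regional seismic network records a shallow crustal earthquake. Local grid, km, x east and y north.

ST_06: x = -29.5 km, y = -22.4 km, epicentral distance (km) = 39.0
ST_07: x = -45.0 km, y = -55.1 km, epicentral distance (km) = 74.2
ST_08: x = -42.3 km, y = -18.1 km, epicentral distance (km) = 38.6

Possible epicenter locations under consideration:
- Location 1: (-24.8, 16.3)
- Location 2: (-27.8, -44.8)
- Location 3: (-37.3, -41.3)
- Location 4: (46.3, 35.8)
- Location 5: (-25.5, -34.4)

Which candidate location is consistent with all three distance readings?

For each candidate, compare |candidate − station| to the reported distance:
Location 1: residuals ST_06 0.0, ST_07 0.0, ST_08 0.0 → max 0.0 km
Location 2: residuals ST_06 16.5, ST_07 54.2, ST_08 8.2 → max 54.2 km
Location 3: residuals ST_06 18.6, ST_07 58.4, ST_08 14.9 → max 58.4 km
Location 4: residuals ST_06 56.6, ST_07 54.6, ST_08 65.1 → max 65.1 km
Location 5: residuals ST_06 26.4, ST_07 45.8, ST_08 15.2 → max 45.8 km
Only Location 1 has all residuals ≈ 0.

Location 1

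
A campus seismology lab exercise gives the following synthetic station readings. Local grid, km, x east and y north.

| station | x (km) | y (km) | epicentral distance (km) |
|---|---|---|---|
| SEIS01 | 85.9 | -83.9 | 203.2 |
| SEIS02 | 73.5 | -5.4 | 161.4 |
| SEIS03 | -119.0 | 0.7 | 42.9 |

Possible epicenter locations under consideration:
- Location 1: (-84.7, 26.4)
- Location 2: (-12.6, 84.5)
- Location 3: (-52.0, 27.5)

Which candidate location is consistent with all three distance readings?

For each candidate, compare |candidate − station| to the reported distance:
Location 1: residuals SEIS01 0.0, SEIS02 0.0, SEIS03 0.0 → max 0.0 km
Location 2: residuals SEIS01 8.1, SEIS02 36.9, SEIS03 92.5 → max 92.5 km
Location 3: residuals SEIS01 25.9, SEIS02 31.7, SEIS03 29.3 → max 31.7 km
Only Location 1 has all residuals ≈ 0.

Location 1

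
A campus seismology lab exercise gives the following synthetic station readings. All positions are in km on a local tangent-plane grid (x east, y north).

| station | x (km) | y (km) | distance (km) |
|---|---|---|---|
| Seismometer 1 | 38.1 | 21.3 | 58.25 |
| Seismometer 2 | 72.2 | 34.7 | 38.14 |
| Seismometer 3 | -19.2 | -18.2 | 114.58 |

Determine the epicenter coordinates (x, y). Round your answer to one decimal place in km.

Circle about each station: (x − 38.1)² + (y − 21.3)² = 58.25²; (x − 72.2)² + (y − 34.7)² = 38.14²; (x + 19.2)² + (y + 18.2)² = 114.58².
Subtracting the Seismometer 1 equation from the Seismometer 2 and Seismometer 3 equations removes the quadratic terms:
68.2 x + 26.8 y = 6450.03
-114.6 x − 79.0 y = -10940.93
Solving the 2×2 system: x ≈ 93.4, y ≈ 3.0 km.
Check against Seismometer 1 (with the unrounded x, y): √((x − 38.1)²+(y − 21.3)²) = 58.23 ≈ 58.25 km. ✓

(93.4, 3.0)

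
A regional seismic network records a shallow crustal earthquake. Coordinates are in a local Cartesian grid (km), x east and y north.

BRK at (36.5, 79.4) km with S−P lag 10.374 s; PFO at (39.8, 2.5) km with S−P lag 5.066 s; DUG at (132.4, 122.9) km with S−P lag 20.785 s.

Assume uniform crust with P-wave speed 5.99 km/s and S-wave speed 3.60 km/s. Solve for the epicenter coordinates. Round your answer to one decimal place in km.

Distance from S−P lag: d = Δt · v_P v_S / (v_P − v_S) = Δt · (5.99·3.60)/(5.99−3.60) ≈ 9.0226·Δt.
So d_BRK = 93.60, d_PFO = 45.71, d_DUG = 187.53 km.
Circle about each station: (x − 36.5)² + (y − 79.4)² = 93.60²; (x − 39.8)² + (y − 2.5)² = 45.71²; (x − 132.4)² + (y − 122.9)² = 187.53².
Subtracting the BRK equation from the PFO and DUG equations removes the quadratic terms:
6.6 x − 153.8 y = 625.24
191.8 x + 87.0 y = -1408.98
Solving the 2×2 system: x ≈ -5.4, y ≈ -4.3 km.

-5.4 km east, -4.3 km north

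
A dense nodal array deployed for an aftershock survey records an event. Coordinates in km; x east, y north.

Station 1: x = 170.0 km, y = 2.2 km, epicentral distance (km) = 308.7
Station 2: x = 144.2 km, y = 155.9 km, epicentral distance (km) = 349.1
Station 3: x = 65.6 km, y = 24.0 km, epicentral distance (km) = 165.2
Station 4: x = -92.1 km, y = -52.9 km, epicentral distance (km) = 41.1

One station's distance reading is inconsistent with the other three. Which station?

Solve using three stations at a time. Using Station 1, Station 2, Station 4 (subtract circle equations pairwise → linear system) gives (x, y) ≈ (-133.2, -56.1).
Distances from that point to each station vs reported:
  Station 1: calculated 308.7 vs reported 308.7 → residual 0.0 km
  Station 2: calculated 349.1 vs reported 349.1 → residual 0.0 km
  Station 3: calculated 214.3 vs reported 165.2 → residual 49.1 km
  Station 4: calculated 41.2 vs reported 41.1 → residual 0.1 km
Station 1, Station 2, Station 4 are mutually consistent (residuals ≈ 0); Station 3 is off by 49.1 km.

Station 3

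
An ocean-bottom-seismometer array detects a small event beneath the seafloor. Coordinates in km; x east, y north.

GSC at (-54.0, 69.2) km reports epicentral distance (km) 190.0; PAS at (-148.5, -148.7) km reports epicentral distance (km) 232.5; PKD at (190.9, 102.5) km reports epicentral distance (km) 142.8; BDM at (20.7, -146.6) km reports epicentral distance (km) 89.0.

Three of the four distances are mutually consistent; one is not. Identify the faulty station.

PKD

Solve using three stations at a time. Using GSC, PAS, BDM (subtract circle equations pairwise → linear system) gives (x, y) ≈ (71.5, -73.5).
Distances from that point to each station vs reported:
  GSC: calculated 190.0 vs reported 190.0 → residual 0.0 km
  PAS: calculated 232.5 vs reported 232.5 → residual 0.0 km
  PKD: calculated 212.6 vs reported 142.8 → residual 69.8 km
  BDM: calculated 89.0 vs reported 89.0 → residual 0.0 km
GSC, PAS, BDM are mutually consistent (residuals ≈ 0); PKD is off by 69.8 km.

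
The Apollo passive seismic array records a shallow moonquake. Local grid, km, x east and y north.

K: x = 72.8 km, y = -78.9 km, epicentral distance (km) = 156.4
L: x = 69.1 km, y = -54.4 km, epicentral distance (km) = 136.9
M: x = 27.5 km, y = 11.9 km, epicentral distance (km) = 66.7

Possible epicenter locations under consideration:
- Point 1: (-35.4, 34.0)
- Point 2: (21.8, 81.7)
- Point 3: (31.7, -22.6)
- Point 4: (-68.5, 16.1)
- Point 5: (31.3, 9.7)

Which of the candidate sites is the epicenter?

For each candidate, compare |candidate − station| to the reported distance:
Point 1: residuals K 0.0, L 0.0, M 0.0 → max 0.0 km
Point 2: residuals K 12.1, L 7.2, M 3.3 → max 12.1 km
Point 3: residuals K 86.7, L 87.8, M 31.9 → max 87.8 km
Point 4: residuals K 13.9, L 17.7, M 29.4 → max 29.4 km
Point 5: residuals K 58.6, L 62.5, M 62.3 → max 62.5 km
Only Point 1 has all residuals ≈ 0.

Point 1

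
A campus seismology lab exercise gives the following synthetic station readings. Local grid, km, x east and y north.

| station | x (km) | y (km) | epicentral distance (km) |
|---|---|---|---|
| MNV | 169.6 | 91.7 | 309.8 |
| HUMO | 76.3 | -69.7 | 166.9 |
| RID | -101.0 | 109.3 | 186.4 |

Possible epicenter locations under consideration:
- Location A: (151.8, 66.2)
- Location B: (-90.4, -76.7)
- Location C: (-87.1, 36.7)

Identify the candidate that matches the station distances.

For each candidate, compare |candidate − station| to the reported distance:
Location A: residuals MNV 278.7, HUMO 11.4, RID 70.0 → max 278.7 km
Location B: residuals MNV 0.0, HUMO 0.1, RID 0.1 → max 0.1 km
Location C: residuals MNV 47.3, HUMO 28.1, RID 112.5 → max 112.5 km
Only Location B has all residuals ≈ 0.

Location B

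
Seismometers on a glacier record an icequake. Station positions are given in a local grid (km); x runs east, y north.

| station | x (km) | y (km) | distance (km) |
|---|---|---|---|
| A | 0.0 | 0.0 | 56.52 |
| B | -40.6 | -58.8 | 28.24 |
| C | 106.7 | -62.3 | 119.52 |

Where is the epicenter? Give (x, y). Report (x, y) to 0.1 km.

x ≈ -12.6 km, y ≈ -55.1 km

Circle about each station: x² + y² = 56.52²; (x + 40.6)² + (y + 58.8)² = 28.24²; (x − 106.7)² + (y + 62.3)² = 119.52².
Subtracting pairs of circle equations eliminates x²+y² and gives linear equations (the radical axes):
-81.2 x − 117.6 y = 7502.81
213.4 x − 124.6 y = 4175.66
Solving the 2×2 system: x ≈ -12.6, y ≈ -55.1 km.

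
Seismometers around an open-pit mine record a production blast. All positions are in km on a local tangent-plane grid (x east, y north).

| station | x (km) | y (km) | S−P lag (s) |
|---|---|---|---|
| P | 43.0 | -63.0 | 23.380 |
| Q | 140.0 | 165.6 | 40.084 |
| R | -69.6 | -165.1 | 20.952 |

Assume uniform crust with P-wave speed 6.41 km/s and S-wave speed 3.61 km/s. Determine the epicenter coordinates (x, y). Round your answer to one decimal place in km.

Distance from S−P lag: d = Δt · v_P v_S / (v_P − v_S) = Δt · (6.41·3.61)/(6.41−3.61) ≈ 8.2643·Δt.
So d_P = 193.22, d_Q = 331.27, d_R = 173.15 km.
Circle about each station: (x − 43.0)² + (y + 63.0)² = 193.22²; (x − 140.0)² + (y − 165.6)² = 331.27²; (x + 69.6)² + (y + 165.1)² = 173.15².
Subtracting the P equation from the Q and R equations removes the quadratic terms:
194.0 x + 457.2 y = -31200.48
-225.2 x − 204.2 y = 33637.22
Solving the 2×2 system: x ≈ -142.2, y ≈ -7.9 km.
Check against P (with the unrounded x, y): √((x − 43.0)²+(y + 63.0)²) = 193.22 ≈ 193.22 km. ✓

x ≈ -142.2 km, y ≈ -7.9 km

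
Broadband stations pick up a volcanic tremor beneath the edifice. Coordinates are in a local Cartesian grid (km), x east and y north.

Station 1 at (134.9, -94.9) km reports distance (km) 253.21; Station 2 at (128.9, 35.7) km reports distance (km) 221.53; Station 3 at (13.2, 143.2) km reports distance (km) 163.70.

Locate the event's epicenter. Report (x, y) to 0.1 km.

Circle about each station: (x − 134.9)² + (y + 94.9)² = 253.21²; (x − 128.9)² + (y − 35.7)² = 221.53²; (x − 13.2)² + (y − 143.2)² = 163.70².
Subtracting the Station 1 equation from the Station 2 and Station 3 equations removes the quadratic terms:
-12.0 x + 261.2 y = 5725.44
-243.4 x + 476.2 y = 30794.07
Solving the 2×2 system: x ≈ -91.9, y ≈ 17.7 km.

x ≈ -91.9 km, y ≈ 17.7 km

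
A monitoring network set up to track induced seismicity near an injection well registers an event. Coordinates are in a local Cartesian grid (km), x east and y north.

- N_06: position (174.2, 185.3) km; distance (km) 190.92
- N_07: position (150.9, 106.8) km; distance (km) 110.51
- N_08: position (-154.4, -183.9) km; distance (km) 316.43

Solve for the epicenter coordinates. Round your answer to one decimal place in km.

x ≈ 94.1 km, y ≈ 12.0 km

Circle about each station: (x − 174.2)² + (y − 185.3)² = 190.92²; (x − 150.9)² + (y − 106.8)² = 110.51²; (x + 154.4)² + (y + 183.9)² = 316.43².
Subtracting the N_06 equation from the N_07 and N_08 equations removes the quadratic terms:
-46.6 x − 157.0 y = -6266.69
-657.2 x − 738.4 y = -70700.66
Solving the 2×2 system: x ≈ 94.1, y ≈ 12.0 km.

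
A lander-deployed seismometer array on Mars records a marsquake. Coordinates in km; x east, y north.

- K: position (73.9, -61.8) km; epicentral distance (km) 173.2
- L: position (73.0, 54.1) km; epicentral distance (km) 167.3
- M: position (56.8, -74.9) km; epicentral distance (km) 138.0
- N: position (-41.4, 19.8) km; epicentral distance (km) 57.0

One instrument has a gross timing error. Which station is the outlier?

Solve using three stations at a time. Using L, M, N (subtract circle equations pairwise → linear system) gives (x, y) ≈ (-72.9, -27.8).
Distances from that point to each station vs reported:
  K: calculated 150.7 vs reported 173.2 → residual 22.5 km
  L: calculated 167.3 vs reported 167.3 → residual 0.0 km
  M: calculated 138.0 vs reported 138.0 → residual 0.0 km
  N: calculated 57.1 vs reported 57.0 → residual 0.1 km
L, M, N are mutually consistent (residuals ≈ 0); K is off by 22.5 km.

K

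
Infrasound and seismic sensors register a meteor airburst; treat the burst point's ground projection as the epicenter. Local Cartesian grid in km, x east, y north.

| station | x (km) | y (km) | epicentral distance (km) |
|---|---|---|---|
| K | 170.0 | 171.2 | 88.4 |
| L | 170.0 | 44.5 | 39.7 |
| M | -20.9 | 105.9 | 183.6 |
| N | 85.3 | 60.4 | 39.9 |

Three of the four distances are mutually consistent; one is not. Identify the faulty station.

Solve using three stations at a time. Using K, L, M (subtract circle equations pairwise → linear system) gives (x, y) ≈ (161.3, 83.2).
Distances from that point to each station vs reported:
  K: calculated 88.4 vs reported 88.4 → residual 0.0 km
  L: calculated 39.7 vs reported 39.7 → residual 0.0 km
  M: calculated 183.6 vs reported 183.6 → residual 0.0 km
  N: calculated 79.4 vs reported 39.9 → residual 39.5 km
K, L, M are mutually consistent (residuals ≈ 0); N is off by 39.5 km.

N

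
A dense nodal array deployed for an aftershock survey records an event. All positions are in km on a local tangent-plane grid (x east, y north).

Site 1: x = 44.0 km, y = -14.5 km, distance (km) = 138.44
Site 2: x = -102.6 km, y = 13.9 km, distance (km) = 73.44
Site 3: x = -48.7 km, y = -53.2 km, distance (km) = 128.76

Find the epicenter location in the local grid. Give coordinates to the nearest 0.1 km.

Circle about each station: (x − 44.0)² + (y + 14.5)² = 138.44²; (x + 102.6)² + (y − 13.9)² = 73.44²; (x + 48.7)² + (y + 53.2)² = 128.76².
Subtracting the Site 1 equation from the Site 2 and Site 3 equations removes the quadratic terms:
-293.2 x + 56.8 y = 22345.92
-185.4 x − 77.4 y = 5642.18
Solving the 2×2 system: x ≈ -61.7, y ≈ 74.9 km.

x ≈ -61.7 km, y ≈ 74.9 km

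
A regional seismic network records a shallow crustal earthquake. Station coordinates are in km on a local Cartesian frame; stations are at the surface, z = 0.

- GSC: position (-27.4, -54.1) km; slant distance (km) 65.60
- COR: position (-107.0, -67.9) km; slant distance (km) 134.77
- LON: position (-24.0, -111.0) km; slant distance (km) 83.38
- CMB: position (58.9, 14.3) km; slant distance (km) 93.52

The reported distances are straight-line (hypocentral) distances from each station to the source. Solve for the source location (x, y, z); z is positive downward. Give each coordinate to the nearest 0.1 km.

(19.1, -56.6, 46.2)

Each station gives a sphere (x−x_i)² + (y−y_i)² + z² = d_i² (stations at z=0).
Subtracting the GSC sphere from COR and LON: z² cancels, leaving linear equations in x and y:
-159.2 x − 27.6 y = -1477.75
6.8 x − 113.8 y = 6570.57
Solving: x ≈ 19.094, y ≈ -56.597 km (keep extra digits for the depth step; rounded: 19.1, -56.6).
Then from the GSC sphere: z² = 65.60² − (x + 27.4)² − (y + 54.1)² with x = 19.094, y = -56.597, so z ≈ 46.211 ≈ 46.2 km.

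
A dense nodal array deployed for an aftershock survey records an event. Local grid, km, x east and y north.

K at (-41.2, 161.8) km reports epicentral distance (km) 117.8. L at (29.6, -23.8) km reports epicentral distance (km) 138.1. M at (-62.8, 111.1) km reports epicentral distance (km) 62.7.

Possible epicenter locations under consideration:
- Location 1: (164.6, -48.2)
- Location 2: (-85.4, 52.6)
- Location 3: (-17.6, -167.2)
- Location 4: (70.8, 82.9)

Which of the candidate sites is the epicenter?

Location 2

For each candidate, compare |candidate − station| to the reported distance:
Location 1: residuals K 176.2, L 0.9, M 214.9 → max 214.9 km
Location 2: residuals K 0.0, L 0.0, M 0.0 → max 0.0 km
Location 3: residuals K 212.0, L 12.9, M 219.2 → max 219.2 km
Location 4: residuals K 19.2, L 23.7, M 73.8 → max 73.8 km
Only Location 2 has all residuals ≈ 0.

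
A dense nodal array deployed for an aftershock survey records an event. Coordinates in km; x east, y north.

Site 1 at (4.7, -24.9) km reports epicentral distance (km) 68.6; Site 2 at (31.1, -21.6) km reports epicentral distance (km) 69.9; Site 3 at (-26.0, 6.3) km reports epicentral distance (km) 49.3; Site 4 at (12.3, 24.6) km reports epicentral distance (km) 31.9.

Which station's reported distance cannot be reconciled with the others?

Site 4

Solve using three stations at a time. Using Site 1, Site 2, Site 3 (subtract circle equations pairwise → linear system) gives (x, y) ≈ (6.1, 43.7).
Distances from that point to each station vs reported:
  Site 1: calculated 68.6 vs reported 68.6 → residual 0.0 km
  Site 2: calculated 69.9 vs reported 69.9 → residual 0.0 km
  Site 3: calculated 49.3 vs reported 49.3 → residual 0.0 km
  Site 4: calculated 20.0 vs reported 31.9 → residual 11.9 km
Site 1, Site 2, Site 3 are mutually consistent (residuals ≈ 0); Site 4 is off by 11.9 km.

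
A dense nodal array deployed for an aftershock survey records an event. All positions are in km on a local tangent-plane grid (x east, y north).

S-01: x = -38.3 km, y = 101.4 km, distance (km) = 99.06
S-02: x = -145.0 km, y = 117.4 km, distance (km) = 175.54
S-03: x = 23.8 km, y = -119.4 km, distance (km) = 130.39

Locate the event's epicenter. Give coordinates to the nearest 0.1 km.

Circle about each station: (x + 38.3)² + (y − 101.4)² = 99.06²; (x + 145.0)² + (y − 117.4)² = 175.54²; (x − 23.8)² + (y + 119.4)² = 130.39².
Subtracting the S-01 equation from the S-02 and S-03 equations removes the quadratic terms:
-213.4 x + 32.0 y = 2057.50
124.2 x − 441.6 y = -4114.72
Solving the 2×2 system: x ≈ -8.6, y ≈ 6.9 km.

x ≈ -8.6 km, y ≈ 6.9 km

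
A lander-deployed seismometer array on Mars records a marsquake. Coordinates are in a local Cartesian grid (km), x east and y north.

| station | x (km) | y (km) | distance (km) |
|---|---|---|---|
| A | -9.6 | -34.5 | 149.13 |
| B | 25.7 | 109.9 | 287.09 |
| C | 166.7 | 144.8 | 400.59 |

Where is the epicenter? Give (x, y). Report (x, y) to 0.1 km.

-114.2 km east, -140.8 km north

Circle about each station: (x + 9.6)² + (y + 34.5)² = 149.13²; (x − 25.7)² + (y − 109.9)² = 287.09²; (x − 166.7)² + (y − 144.8)² = 400.59².
Subtracting the A equation from the B and C equations removes the quadratic terms:
70.6 x + 288.8 y = -48724.82
352.6 x + 358.6 y = -90759.07
Solving the 2×2 system: x ≈ -114.2, y ≈ -140.8 km.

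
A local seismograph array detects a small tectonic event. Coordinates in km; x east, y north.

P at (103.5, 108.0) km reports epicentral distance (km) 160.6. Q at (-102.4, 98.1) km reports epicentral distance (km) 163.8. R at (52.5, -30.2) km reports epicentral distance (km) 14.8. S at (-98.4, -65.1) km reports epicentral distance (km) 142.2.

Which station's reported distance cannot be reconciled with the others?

Solve using three stations at a time. Using P, R, S (subtract circle equations pairwise → linear system) gives (x, y) ≈ (41.6, -40.2).
Distances from that point to each station vs reported:
  P: calculated 160.6 vs reported 160.6 → residual 0.0 km
  Q: calculated 199.6 vs reported 163.8 → residual 35.8 km
  R: calculated 14.8 vs reported 14.8 → residual 0.0 km
  S: calculated 142.2 vs reported 142.2 → residual 0.0 km
P, R, S are mutually consistent (residuals ≈ 0); Q is off by 35.8 km.

Q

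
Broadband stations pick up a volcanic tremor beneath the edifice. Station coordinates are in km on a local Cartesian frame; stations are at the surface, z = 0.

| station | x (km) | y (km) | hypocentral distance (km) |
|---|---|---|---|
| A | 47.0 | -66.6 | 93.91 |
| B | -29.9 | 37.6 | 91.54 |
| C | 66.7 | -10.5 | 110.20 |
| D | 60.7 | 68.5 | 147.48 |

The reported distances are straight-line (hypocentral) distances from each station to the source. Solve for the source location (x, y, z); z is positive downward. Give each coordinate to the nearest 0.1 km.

Each station gives a sphere (x−x_i)² + (y−y_i)² + z² = d_i² (stations at z=0).
Subtracting the A sphere from B and C: z² cancels, leaving linear equations in x and y:
-153.8 x + 208.4 y = -3897.27
39.4 x + 112.2 y = -5410.37
Solving: x ≈ -27.103, y ≈ -38.703 km (keep extra digits for the depth step; rounded: -27.1, -38.7).
Then from the A sphere: z² = 93.91² − (x − 47.0)² − (y + 66.6)² with x = -27.103, y = -38.703, so z ≈ 50.493 ≈ 50.5 km.
Check against D (with the unrounded solution): distance 147.48 ≈ 147.48 km. ✓

x ≈ -27.1 km, y ≈ -38.7 km, depth ≈ 50.5 km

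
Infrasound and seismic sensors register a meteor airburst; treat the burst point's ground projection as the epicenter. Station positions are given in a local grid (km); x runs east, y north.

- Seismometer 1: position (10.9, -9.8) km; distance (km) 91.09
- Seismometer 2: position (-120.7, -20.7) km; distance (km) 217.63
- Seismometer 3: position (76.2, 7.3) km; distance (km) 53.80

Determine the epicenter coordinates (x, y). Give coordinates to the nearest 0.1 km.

Circle about each station: (x − 10.9)² + (y + 9.8)² = 91.09²; (x + 120.7)² + (y + 20.7)² = 217.63²; (x − 76.2)² + (y − 7.3)² = 53.80².
Subtracting the Seismometer 1 equation from the Seismometer 2 and Seismometer 3 equations removes the quadratic terms:
-263.2 x − 21.8 y = -24283.30
130.6 x + 34.2 y = 11047.83
Solving the 2×2 system: x ≈ 95.8, y ≈ -42.8 km.

(95.8, -42.8)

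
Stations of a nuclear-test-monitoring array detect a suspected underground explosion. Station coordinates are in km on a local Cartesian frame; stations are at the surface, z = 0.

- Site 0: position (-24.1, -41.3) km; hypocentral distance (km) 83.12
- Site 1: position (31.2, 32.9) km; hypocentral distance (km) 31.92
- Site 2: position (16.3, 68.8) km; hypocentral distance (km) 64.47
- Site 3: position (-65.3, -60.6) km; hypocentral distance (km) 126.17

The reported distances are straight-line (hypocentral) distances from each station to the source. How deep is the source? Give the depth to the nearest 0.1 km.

23.7 km

Each station gives a sphere (x−x_i)² + (y−y_i)² + z² = d_i² (stations at z=0).
Subtracting the Site 0 sphere from Site 1 and Site 2: z² cancels, leaving linear equations in x and y:
110.6 x + 148.4 y = 5659.40
80.8 x + 220.2 y = 5465.18
Solving: x ≈ 35.198, y ≈ 11.904 km (keep extra digits for the depth step; rounded: 35.2, 11.9).
Then from the Site 0 sphere: z² = 83.12² − (x + 24.1)² − (y + 41.3)² with x = 35.198, y = 11.904, so z ≈ 23.707 ≈ 23.7 km.
Check against Site 3 (with the unrounded solution): distance 126.17 ≈ 126.17 km. ✓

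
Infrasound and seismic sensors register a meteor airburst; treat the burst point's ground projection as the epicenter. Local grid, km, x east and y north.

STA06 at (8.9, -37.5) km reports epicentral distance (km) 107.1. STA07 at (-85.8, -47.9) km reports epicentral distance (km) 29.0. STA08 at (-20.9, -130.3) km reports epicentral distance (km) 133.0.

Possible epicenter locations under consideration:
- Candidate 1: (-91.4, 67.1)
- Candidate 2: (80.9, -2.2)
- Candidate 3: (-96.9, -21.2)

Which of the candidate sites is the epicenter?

For each candidate, compare |candidate − station| to the reported distance:
Candidate 1: residuals STA06 37.8, STA07 86.1, STA08 76.6 → max 86.1 km
Candidate 2: residuals STA06 26.9, STA07 143.9, STA08 30.6 → max 143.9 km
Candidate 3: residuals STA06 0.1, STA07 0.1, STA08 0.0 → max 0.1 km
Only Candidate 3 has all residuals ≈ 0.

Candidate 3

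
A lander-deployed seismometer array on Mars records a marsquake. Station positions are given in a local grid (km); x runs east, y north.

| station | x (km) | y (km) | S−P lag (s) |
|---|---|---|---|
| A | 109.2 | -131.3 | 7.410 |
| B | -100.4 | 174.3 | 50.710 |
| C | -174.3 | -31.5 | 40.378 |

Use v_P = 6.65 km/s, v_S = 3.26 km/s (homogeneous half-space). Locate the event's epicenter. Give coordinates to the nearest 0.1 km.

Distance from S−P lag: d = Δt · v_P v_S / (v_P − v_S) = Δt · (6.65·3.26)/(6.65−3.26) ≈ 6.3950·Δt.
So d_A = 47.39, d_B = 324.29, d_C = 258.22 km.
Circle about each station: (x − 109.2)² + (y + 131.3)² = 47.39²; (x + 100.4)² + (y − 174.3)² = 324.29²; (x + 174.3)² + (y + 31.5)² = 258.22².
Subtracting the A equation from the B and C equations removes the quadratic terms:
-419.2 x + 611.2 y = -91621.87
-567.0 x + 199.6 y = -62223.35
Solving the 2×2 system: x ≈ 75.1, y ≈ -98.4 km.

75.1 km east, -98.4 km north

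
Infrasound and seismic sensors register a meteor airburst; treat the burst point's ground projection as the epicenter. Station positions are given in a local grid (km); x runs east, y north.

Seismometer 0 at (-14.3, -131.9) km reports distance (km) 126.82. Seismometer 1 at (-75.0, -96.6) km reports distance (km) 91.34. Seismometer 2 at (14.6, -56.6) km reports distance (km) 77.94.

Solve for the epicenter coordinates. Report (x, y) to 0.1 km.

Circle about each station: (x + 14.3)² + (y + 131.9)² = 126.82²; (x + 75.0)² + (y + 96.6)² = 91.34²; (x − 14.6)² + (y + 56.6)² = 77.94².
Subtracting the Seismometer 0 equation from the Seismometer 1 and Seismometer 2 equations removes the quadratic terms:
-121.4 x + 70.6 y = 5094.78
57.8 x + 150.6 y = -4176.71
Solving the 2×2 system: x ≈ -47.5, y ≈ -9.5 km.

x ≈ -47.5 km, y ≈ -9.5 km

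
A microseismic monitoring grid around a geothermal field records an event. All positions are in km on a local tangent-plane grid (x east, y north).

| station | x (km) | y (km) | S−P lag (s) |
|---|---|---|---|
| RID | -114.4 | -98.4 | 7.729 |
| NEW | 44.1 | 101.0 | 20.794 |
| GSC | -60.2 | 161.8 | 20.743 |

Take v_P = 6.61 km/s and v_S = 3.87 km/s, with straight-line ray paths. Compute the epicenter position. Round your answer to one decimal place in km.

x ≈ -101.5 km, y ≈ -27.4 km

Distance from S−P lag: d = Δt · v_P v_S / (v_P − v_S) = Δt · (6.61·3.87)/(6.61−3.87) ≈ 9.3360·Δt.
So d_RID = 72.16, d_NEW = 194.13, d_GSC = 193.66 km.
Circle about each station: (x + 114.4)² + (y + 98.4)² = 72.16²; (x − 44.1)² + (y − 101.0)² = 194.13²; (x + 60.2)² + (y − 161.8)² = 193.66².
Subtracting the RID equation from the NEW and GSC equations removes the quadratic terms:
317.0 x + 398.8 y = -43103.50
108.4 x + 520.4 y = -25263.77
Solving the 2×2 system: x ≈ -101.5, y ≈ -27.4 km.
Check against RID (with the unrounded x, y): √((x + 114.4)²+(y + 98.4)²) = 72.16 ≈ 72.16 km. ✓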